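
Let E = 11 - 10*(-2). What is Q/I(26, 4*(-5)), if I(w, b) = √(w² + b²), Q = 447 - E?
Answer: 208*√269/269 ≈ 12.682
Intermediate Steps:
E = 31 (E = 11 + 20 = 31)
Q = 416 (Q = 447 - 1*31 = 447 - 31 = 416)
I(w, b) = √(b² + w²)
Q/I(26, 4*(-5)) = 416/(√((4*(-5))² + 26²)) = 416/(√((-20)² + 676)) = 416/(√(400 + 676)) = 416/(√1076) = 416/((2*√269)) = 416*(√269/538) = 208*√269/269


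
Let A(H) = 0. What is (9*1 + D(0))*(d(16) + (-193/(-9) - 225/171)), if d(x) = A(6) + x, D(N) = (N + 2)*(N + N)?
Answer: 6178/19 ≈ 325.16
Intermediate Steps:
D(N) = 2*N*(2 + N) (D(N) = (2 + N)*(2*N) = 2*N*(2 + N))
d(x) = x (d(x) = 0 + x = x)
(9*1 + D(0))*(d(16) + (-193/(-9) - 225/171)) = (9*1 + 2*0*(2 + 0))*(16 + (-193/(-9) - 225/171)) = (9 + 2*0*2)*(16 + (-193*(-1/9) - 225*1/171)) = (9 + 0)*(16 + (193/9 - 25/19)) = 9*(16 + 3442/171) = 9*(6178/171) = 6178/19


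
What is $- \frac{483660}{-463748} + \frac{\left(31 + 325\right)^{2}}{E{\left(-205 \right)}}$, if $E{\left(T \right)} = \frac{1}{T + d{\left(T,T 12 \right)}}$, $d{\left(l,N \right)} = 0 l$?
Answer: $- \frac{3012145163645}{115937} \approx -2.5981 \cdot 10^{7}$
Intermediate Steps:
$d{\left(l,N \right)} = 0$
$E{\left(T \right)} = \frac{1}{T}$ ($E{\left(T \right)} = \frac{1}{T + 0} = \frac{1}{T}$)
$- \frac{483660}{-463748} + \frac{\left(31 + 325\right)^{2}}{E{\left(-205 \right)}} = - \frac{483660}{-463748} + \frac{\left(31 + 325\right)^{2}}{\frac{1}{-205}} = \left(-483660\right) \left(- \frac{1}{463748}\right) + \frac{356^{2}}{- \frac{1}{205}} = \frac{120915}{115937} + 126736 \left(-205\right) = \frac{120915}{115937} - 25980880 = - \frac{3012145163645}{115937}$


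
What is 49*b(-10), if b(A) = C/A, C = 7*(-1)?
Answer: 343/10 ≈ 34.300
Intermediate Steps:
C = -7
b(A) = -7/A
49*b(-10) = 49*(-7/(-10)) = 49*(-7*(-⅒)) = 49*(7/10) = 343/10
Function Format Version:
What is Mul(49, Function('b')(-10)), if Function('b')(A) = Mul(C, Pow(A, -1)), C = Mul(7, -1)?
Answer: Rational(343, 10) ≈ 34.300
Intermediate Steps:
C = -7
Function('b')(A) = Mul(-7, Pow(A, -1))
Mul(49, Function('b')(-10)) = Mul(49, Mul(-7, Pow(-10, -1))) = Mul(49, Mul(-7, Rational(-1, 10))) = Mul(49, Rational(7, 10)) = Rational(343, 10)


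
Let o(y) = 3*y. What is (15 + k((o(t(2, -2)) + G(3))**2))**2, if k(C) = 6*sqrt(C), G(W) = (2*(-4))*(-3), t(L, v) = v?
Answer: 15129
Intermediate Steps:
G(W) = 24 (G(W) = -8*(-3) = 24)
(15 + k((o(t(2, -2)) + G(3))**2))**2 = (15 + 6*sqrt((3*(-2) + 24)**2))**2 = (15 + 6*sqrt((-6 + 24)**2))**2 = (15 + 6*sqrt(18**2))**2 = (15 + 6*sqrt(324))**2 = (15 + 6*18)**2 = (15 + 108)**2 = 123**2 = 15129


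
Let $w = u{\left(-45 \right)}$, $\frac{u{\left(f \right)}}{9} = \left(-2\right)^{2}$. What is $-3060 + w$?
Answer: $-3024$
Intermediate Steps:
$u{\left(f \right)} = 36$ ($u{\left(f \right)} = 9 \left(-2\right)^{2} = 9 \cdot 4 = 36$)
$w = 36$
$-3060 + w = -3060 + 36 = -3024$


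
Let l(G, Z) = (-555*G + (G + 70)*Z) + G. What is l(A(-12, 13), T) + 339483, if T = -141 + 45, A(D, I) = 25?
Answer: 316513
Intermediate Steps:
T = -96
l(G, Z) = -554*G + Z*(70 + G) (l(G, Z) = (-555*G + (70 + G)*Z) + G = (-555*G + Z*(70 + G)) + G = -554*G + Z*(70 + G))
l(A(-12, 13), T) + 339483 = (-554*25 + 70*(-96) + 25*(-96)) + 339483 = (-13850 - 6720 - 2400) + 339483 = -22970 + 339483 = 316513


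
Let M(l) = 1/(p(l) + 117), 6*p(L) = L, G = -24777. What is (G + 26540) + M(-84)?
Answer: 181590/103 ≈ 1763.0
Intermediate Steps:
p(L) = L/6
M(l) = 1/(117 + l/6) (M(l) = 1/(l/6 + 117) = 1/(117 + l/6))
(G + 26540) + M(-84) = (-24777 + 26540) + 6/(702 - 84) = 1763 + 6/618 = 1763 + 6*(1/618) = 1763 + 1/103 = 181590/103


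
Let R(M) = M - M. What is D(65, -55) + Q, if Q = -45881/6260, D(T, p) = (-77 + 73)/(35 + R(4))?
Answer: -65235/8764 ≈ -7.4435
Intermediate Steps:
R(M) = 0
D(T, p) = -4/35 (D(T, p) = (-77 + 73)/(35 + 0) = -4/35)
Q = -45881/6260 (Q = -45881*1/6260 = -45881/6260 ≈ -7.3292)
D(65, -55) + Q = -4/35 - 45881/6260 = -65235/8764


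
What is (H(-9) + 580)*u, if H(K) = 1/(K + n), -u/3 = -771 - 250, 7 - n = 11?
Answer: 23091957/13 ≈ 1.7763e+6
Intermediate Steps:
n = -4 (n = 7 - 1*11 = 7 - 11 = -4)
u = 3063 (u = -3*(-771 - 250) = -3*(-1021) = 3063)
H(K) = 1/(-4 + K) (H(K) = 1/(K - 4) = 1/(-4 + K))
(H(-9) + 580)*u = (1/(-4 - 9) + 580)*3063 = (1/(-13) + 580)*3063 = (-1/13 + 580)*3063 = (7539/13)*3063 = 23091957/13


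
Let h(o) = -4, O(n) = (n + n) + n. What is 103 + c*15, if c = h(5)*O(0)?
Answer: 103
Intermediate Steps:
O(n) = 3*n (O(n) = 2*n + n = 3*n)
c = 0 (c = -12*0 = -4*0 = 0)
103 + c*15 = 103 + 0*15 = 103 + 0 = 103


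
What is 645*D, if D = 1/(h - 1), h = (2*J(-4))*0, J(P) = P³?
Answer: -645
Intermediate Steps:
h = 0 (h = (2*(-4)³)*0 = (2*(-64))*0 = -128*0 = 0)
D = -1 (D = 1/(0 - 1) = 1/(-1) = -1)
645*D = 645*(-1) = -645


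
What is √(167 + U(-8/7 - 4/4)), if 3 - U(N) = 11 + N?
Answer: 2*√1974/7 ≈ 12.694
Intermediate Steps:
U(N) = -8 - N (U(N) = 3 - (11 + N) = 3 + (-11 - N) = -8 - N)
√(167 + U(-8/7 - 4/4)) = √(167 + (-8 - (-8/7 - 4/4))) = √(167 + (-8 - (-8*⅐ - 4*¼))) = √(167 + (-8 - (-8/7 - 1))) = √(167 + (-8 - 1*(-15/7))) = √(167 + (-8 + 15/7)) = √(167 - 41/7) = √(1128/7) = 2*√1974/7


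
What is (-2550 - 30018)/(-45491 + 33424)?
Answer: 32568/12067 ≈ 2.6989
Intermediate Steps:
(-2550 - 30018)/(-45491 + 33424) = -32568/(-12067) = -32568*(-1/12067) = 32568/12067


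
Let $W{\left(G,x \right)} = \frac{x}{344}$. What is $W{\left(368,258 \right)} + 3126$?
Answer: $\frac{12507}{4} \approx 3126.8$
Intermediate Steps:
$W{\left(G,x \right)} = \frac{x}{344}$ ($W{\left(G,x \right)} = x \frac{1}{344} = \frac{x}{344}$)
$W{\left(368,258 \right)} + 3126 = \frac{1}{344} \cdot 258 + 3126 = \frac{3}{4} + 3126 = \frac{12507}{4}$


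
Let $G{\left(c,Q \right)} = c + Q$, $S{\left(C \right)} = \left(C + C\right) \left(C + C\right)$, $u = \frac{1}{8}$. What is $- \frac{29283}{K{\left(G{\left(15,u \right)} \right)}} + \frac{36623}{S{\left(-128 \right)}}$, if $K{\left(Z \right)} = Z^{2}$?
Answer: $- \frac{122285606689}{959512576} \approx -127.45$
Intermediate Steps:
$u = \frac{1}{8} \approx 0.125$
$S{\left(C \right)} = 4 C^{2}$ ($S{\left(C \right)} = 2 C 2 C = 4 C^{2}$)
$G{\left(c,Q \right)} = Q + c$
$- \frac{29283}{K{\left(G{\left(15,u \right)} \right)}} + \frac{36623}{S{\left(-128 \right)}} = - \frac{29283}{\left(\frac{1}{8} + 15\right)^{2}} + \frac{36623}{4 \left(-128\right)^{2}} = - \frac{29283}{\left(\frac{121}{8}\right)^{2}} + \frac{36623}{4 \cdot 16384} = - \frac{29283}{\frac{14641}{64}} + \frac{36623}{65536} = \left(-29283\right) \frac{64}{14641} + 36623 \cdot \frac{1}{65536} = - \frac{1874112}{14641} + \frac{36623}{65536} = - \frac{122285606689}{959512576}$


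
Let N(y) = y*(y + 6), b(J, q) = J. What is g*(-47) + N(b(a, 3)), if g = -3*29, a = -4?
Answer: 4081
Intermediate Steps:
N(y) = y*(6 + y)
g = -87
g*(-47) + N(b(a, 3)) = -87*(-47) - 4*(6 - 4) = 4089 - 4*2 = 4089 - 8 = 4081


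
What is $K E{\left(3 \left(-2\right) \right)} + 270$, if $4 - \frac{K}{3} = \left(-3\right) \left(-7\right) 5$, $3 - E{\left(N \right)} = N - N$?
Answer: $-639$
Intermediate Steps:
$E{\left(N \right)} = 3$ ($E{\left(N \right)} = 3 - \left(N - N\right) = 3 - 0 = 3 + 0 = 3$)
$K = -303$ ($K = 12 - 3 \left(-3\right) \left(-7\right) 5 = 12 - 3 \cdot 21 \cdot 5 = 12 - 315 = -303$)
$K E{\left(3 \left(-2\right) \right)} + 270 = \left(-303\right) 3 + 270 = -909 + 270 = -639$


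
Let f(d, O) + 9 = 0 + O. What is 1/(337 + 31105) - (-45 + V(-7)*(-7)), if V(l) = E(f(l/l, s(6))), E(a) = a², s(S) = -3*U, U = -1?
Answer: 9338275/31442 ≈ 297.00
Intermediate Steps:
s(S) = 3 (s(S) = -3*(-1) = 3)
f(d, O) = -9 + O (f(d, O) = -9 + (0 + O) = -9 + O)
V(l) = 36 (V(l) = (-9 + 3)² = (-6)² = 36)
1/(337 + 31105) - (-45 + V(-7)*(-7)) = 1/(337 + 31105) - (-45 + 36*(-7)) = 1/31442 - (-45 - 252) = 1/31442 - 1*(-297) = 1/31442 + 297 = 9338275/31442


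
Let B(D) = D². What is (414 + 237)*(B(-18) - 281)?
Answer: 27993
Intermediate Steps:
(414 + 237)*(B(-18) - 281) = (414 + 237)*((-18)² - 281) = 651*(324 - 281) = 651*43 = 27993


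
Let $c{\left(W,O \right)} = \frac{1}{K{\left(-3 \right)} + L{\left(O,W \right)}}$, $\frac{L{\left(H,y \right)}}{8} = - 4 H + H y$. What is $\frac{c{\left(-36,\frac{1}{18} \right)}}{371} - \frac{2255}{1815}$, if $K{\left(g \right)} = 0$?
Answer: $- \frac{2434057}{1958880} \approx -1.2426$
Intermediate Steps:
$L{\left(H,y \right)} = - 32 H + 8 H y$ ($L{\left(H,y \right)} = 8 \left(- 4 H + H y\right) = - 32 H + 8 H y$)
$c{\left(W,O \right)} = \frac{1}{8 O \left(-4 + W\right)}$ ($c{\left(W,O \right)} = \frac{1}{0 + 8 O \left(-4 + W\right)} = \frac{1}{8 O \left(-4 + W\right)}$)
$\frac{c{\left(-36,\frac{1}{18} \right)}}{371} - \frac{2255}{1815} = \frac{\frac{1}{8} \frac{1}{\frac{1}{18}} \frac{1}{-4 - 36}}{371} - \frac{2255}{1815} = \frac{\frac{1}{\frac{1}{18}}}{8 \left(-40\right)} \frac{1}{371} - \frac{41}{33} = \frac{1}{8} \cdot 18 \left(- \frac{1}{40}\right) \frac{1}{371} - \frac{41}{33} = \left(- \frac{9}{160}\right) \frac{1}{371} - \frac{41}{33} = - \frac{9}{59360} - \frac{41}{33} = - \frac{2434057}{1958880}$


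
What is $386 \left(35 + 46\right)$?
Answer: $31266$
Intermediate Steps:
$386 \left(35 + 46\right) = 386 \cdot 81 = 31266$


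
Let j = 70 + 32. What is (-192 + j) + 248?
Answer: 158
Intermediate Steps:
j = 102
(-192 + j) + 248 = (-192 + 102) + 248 = -90 + 248 = 158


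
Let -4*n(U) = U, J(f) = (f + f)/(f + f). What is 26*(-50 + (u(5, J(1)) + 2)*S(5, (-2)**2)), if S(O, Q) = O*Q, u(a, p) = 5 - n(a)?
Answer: 2990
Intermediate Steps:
J(f) = 1 (J(f) = (2*f)/((2*f)) = (2*f)*(1/(2*f)) = 1)
n(U) = -U/4
u(a, p) = 5 + a/4 (u(a, p) = 5 - (-1)*a/4 = 5 + a/4)
26*(-50 + (u(5, J(1)) + 2)*S(5, (-2)**2)) = 26*(-50 + ((5 + (1/4)*5) + 2)*(5*(-2)**2)) = 26*(-50 + ((5 + 5/4) + 2)*(5*4)) = 26*(-50 + (25/4 + 2)*20) = 26*(-50 + (33/4)*20) = 26*(-50 + 165) = 26*115 = 2990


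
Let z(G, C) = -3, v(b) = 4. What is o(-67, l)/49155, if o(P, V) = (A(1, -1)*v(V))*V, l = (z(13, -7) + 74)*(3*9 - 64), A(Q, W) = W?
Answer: 10508/49155 ≈ 0.21377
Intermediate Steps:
l = -2627 (l = (-3 + 74)*(3*9 - 64) = 71*(27 - 64) = 71*(-37) = -2627)
o(P, V) = -4*V (o(P, V) = (-1*4)*V = -4*V)
o(-67, l)/49155 = -4*(-2627)/49155 = 10508*(1/49155) = 10508/49155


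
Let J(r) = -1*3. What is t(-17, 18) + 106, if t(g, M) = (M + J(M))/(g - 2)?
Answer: 1999/19 ≈ 105.21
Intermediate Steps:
J(r) = -3
t(g, M) = (-3 + M)/(-2 + g) (t(g, M) = (M - 3)/(g - 2) = (-3 + M)/(-2 + g))
t(-17, 18) + 106 = (-3 + 18)/(-2 - 17) + 106 = 15/(-19) + 106 = -1/19*15 + 106 = -15/19 + 106 = 1999/19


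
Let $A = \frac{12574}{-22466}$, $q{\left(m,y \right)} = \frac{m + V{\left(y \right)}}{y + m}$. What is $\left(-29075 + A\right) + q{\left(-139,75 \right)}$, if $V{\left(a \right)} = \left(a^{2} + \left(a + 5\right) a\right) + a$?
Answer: $- \frac{21032633481}{718912} \approx -29256.0$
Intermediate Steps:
$V{\left(a \right)} = a + a^{2} + a \left(5 + a\right)$ ($V{\left(a \right)} = \left(a^{2} + \left(5 + a\right) a\right) + a = \left(a^{2} + a \left(5 + a\right)\right) + a = a + a^{2} + a \left(5 + a\right)$)
$q{\left(m,y \right)} = \frac{m + 2 y \left(3 + y\right)}{m + y}$ ($q{\left(m,y \right)} = \frac{m + 2 y \left(3 + y\right)}{y + m} = \frac{m + 2 y \left(3 + y\right)}{m + y}$)
$A = - \frac{6287}{11233}$ ($A = 12574 \left(- \frac{1}{22466}\right) = - \frac{6287}{11233} \approx -0.55969$)
$\left(-29075 + A\right) + q{\left(-139,75 \right)} = \left(-29075 - \frac{6287}{11233}\right) + \frac{-139 + 2 \cdot 75 \left(3 + 75\right)}{-139 + 75} = - \frac{326605762}{11233} + \frac{-139 + 2 \cdot 75 \cdot 78}{-64} = - \frac{326605762}{11233} - \frac{-139 + 11700}{64} = - \frac{326605762}{11233} - \frac{11561}{64} = - \frac{21032633481}{718912}$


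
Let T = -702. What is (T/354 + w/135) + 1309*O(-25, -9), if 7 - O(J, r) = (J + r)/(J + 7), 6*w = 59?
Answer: 319645051/47790 ≈ 6688.5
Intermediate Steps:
w = 59/6 (w = (⅙)*59 = 59/6 ≈ 9.8333)
O(J, r) = 7 - (J + r)/(7 + J) (O(J, r) = 7 - (J + r)/(J + 7) = 7 - (J + r)/(7 + J))
(T/354 + w/135) + 1309*O(-25, -9) = (-702/354 + (59/6)/135) + 1309*((49 - 1*(-9) + 6*(-25))/(7 - 25)) = (-702*1/354 + (59/6)*(1/135)) + 1309*((49 + 9 - 150)/(-18)) = (-117/59 + 59/810) + 1309*(-1/18*(-92)) = -91289/47790 + 1309*(46/9) = -91289/47790 + 60214/9 = 319645051/47790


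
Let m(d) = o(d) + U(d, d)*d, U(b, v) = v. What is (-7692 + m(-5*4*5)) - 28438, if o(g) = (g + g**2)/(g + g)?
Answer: -52359/2 ≈ -26180.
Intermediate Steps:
o(g) = (g + g**2)/(2*g) (o(g) = (g + g**2)/((2*g)) = (g + g**2)*(1/(2*g)) = (g + g**2)/(2*g))
m(d) = 1/2 + d**2 + d/2 (m(d) = (1/2 + d/2) + d*d = (1/2 + d/2) + d**2 = 1/2 + d**2 + d/2)
(-7692 + m(-5*4*5)) - 28438 = (-7692 + (1/2 + (-5*4*5)**2 + (-5*4*5)/2)) - 28438 = (-7692 + (1/2 + (-20*5)**2 + (-20*5)/2)) - 28438 = (-7692 + (1/2 + (-100)**2 + (1/2)*(-100))) - 28438 = (-7692 + (1/2 + 10000 - 50)) - 28438 = (-7692 + 19901/2) - 28438 = 4517/2 - 28438 = -52359/2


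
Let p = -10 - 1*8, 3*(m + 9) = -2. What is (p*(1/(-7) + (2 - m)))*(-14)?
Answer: 2904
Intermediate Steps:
m = -29/3 (m = -9 + (⅓)*(-2) = -9 - ⅔ = -29/3 ≈ -9.6667)
p = -18 (p = -10 - 8 = -18)
(p*(1/(-7) + (2 - m)))*(-14) = -18*(1/(-7) + (2 - 1*(-29/3)))*(-14) = -18*(-⅐ + (2 + 29/3))*(-14) = -18*(-⅐ + 35/3)*(-14) = -18*242/21*(-14) = -1452/7*(-14) = 2904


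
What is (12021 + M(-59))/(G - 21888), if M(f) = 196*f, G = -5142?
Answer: -457/27030 ≈ -0.016907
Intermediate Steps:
(12021 + M(-59))/(G - 21888) = (12021 + 196*(-59))/(-5142 - 21888) = (12021 - 11564)/(-27030) = 457*(-1/27030) = -457/27030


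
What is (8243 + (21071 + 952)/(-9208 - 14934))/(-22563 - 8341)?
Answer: -198980483/746084368 ≈ -0.26670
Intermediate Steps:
(8243 + (21071 + 952)/(-9208 - 14934))/(-22563 - 8341) = (8243 + 22023/(-24142))/(-30904) = (8243 + 22023*(-1/24142))*(-1/30904) = (8243 - 22023/24142)*(-1/30904) = (198980483/24142)*(-1/30904) = -198980483/746084368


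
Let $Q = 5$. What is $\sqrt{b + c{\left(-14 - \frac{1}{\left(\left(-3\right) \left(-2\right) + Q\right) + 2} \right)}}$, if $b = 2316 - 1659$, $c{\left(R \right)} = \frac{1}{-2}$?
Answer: $\frac{\sqrt{2626}}{2} \approx 25.622$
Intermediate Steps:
$c{\left(R \right)} = - \frac{1}{2}$
$b = 657$ ($b = 2316 - 1659 = 657$)
$\sqrt{b + c{\left(-14 - \frac{1}{\left(\left(-3\right) \left(-2\right) + Q\right) + 2} \right)}} = \sqrt{657 - \frac{1}{2}} = \sqrt{\frac{1313}{2}} = \frac{\sqrt{2626}}{2}$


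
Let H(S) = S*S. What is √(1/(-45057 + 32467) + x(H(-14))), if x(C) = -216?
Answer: I*√34237762190/12590 ≈ 14.697*I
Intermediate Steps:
H(S) = S²
√(1/(-45057 + 32467) + x(H(-14))) = √(1/(-45057 + 32467) - 216) = √(1/(-12590) - 216) = √(-1/12590 - 216) = √(-2719441/12590) = I*√34237762190/12590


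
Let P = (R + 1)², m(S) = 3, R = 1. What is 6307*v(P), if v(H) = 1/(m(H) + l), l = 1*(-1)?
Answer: 6307/2 ≈ 3153.5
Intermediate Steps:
l = -1
P = 4 (P = (1 + 1)² = 2² = 4)
v(H) = ½ (v(H) = 1/(3 - 1) = 1/2 = ½)
6307*v(P) = 6307*(½) = 6307/2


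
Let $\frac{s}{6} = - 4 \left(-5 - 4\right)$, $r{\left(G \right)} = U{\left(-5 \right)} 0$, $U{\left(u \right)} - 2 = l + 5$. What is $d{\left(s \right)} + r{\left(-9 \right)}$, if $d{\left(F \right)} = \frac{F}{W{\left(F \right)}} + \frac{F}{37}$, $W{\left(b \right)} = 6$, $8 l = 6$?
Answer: $\frac{1548}{37} \approx 41.838$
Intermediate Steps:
$l = \frac{3}{4}$ ($l = \frac{1}{8} \cdot 6 = \frac{3}{4} \approx 0.75$)
$U{\left(u \right)} = \frac{31}{4}$ ($U{\left(u \right)} = 2 + \left(\frac{3}{4} + 5\right) = 2 + \frac{23}{4} = \frac{31}{4}$)
$r{\left(G \right)} = 0$ ($r{\left(G \right)} = \frac{31}{4} \cdot 0 = 0$)
$s = 216$ ($s = 6 \left(- 4 \left(-5 - 4\right)\right) = 6 \left(\left(-4\right) \left(-9\right)\right) = 6 \cdot 36 = 216$)
$d{\left(F \right)} = \frac{43 F}{222}$ ($d{\left(F \right)} = \frac{F}{6} + \frac{F}{37} = \frac{43 F}{222}$)
$d{\left(s \right)} + r{\left(-9 \right)} = \frac{43}{222} \cdot 216 + 0 = \frac{1548}{37} + 0 = \frac{1548}{37}$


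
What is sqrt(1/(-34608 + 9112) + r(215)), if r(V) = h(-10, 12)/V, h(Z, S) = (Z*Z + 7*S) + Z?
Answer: sqrt(6079260726490)/2740820 ≈ 0.89959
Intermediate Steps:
h(Z, S) = Z + Z**2 + 7*S (h(Z, S) = (Z**2 + 7*S) + Z = Z + Z**2 + 7*S)
r(V) = 174/V (r(V) = (-10 + (-10)**2 + 7*12)/V = (-10 + 100 + 84)/V = 174/V)
sqrt(1/(-34608 + 9112) + r(215)) = sqrt(1/(-34608 + 9112) + 174/215) = sqrt(1/(-25496) + 174*(1/215)) = sqrt(-1/25496 + 174/215) = sqrt(4436089/5481640) = sqrt(6079260726490)/2740820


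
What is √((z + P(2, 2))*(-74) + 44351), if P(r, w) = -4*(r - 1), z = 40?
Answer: √41687 ≈ 204.17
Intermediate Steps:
P(r, w) = 4 - 4*r (P(r, w) = -4*(-1 + r) = 4 - 4*r)
√((z + P(2, 2))*(-74) + 44351) = √((40 + (4 - 4*2))*(-74) + 44351) = √((40 + (4 - 8))*(-74) + 44351) = √((40 - 4)*(-74) + 44351) = √(36*(-74) + 44351) = √(-2664 + 44351) = √41687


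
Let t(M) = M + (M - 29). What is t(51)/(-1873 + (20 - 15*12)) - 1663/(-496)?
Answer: 3344671/1008368 ≈ 3.3169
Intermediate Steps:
t(M) = -29 + 2*M (t(M) = M + (-29 + M) = -29 + 2*M)
t(51)/(-1873 + (20 - 15*12)) - 1663/(-496) = (-29 + 2*51)/(-1873 + (20 - 15*12)) - 1663/(-496) = (-29 + 102)/(-1873 + (20 - 180)) - 1663*(-1/496) = 73/(-1873 - 160) + 1663/496 = 73/(-2033) + 1663/496 = 73*(-1/2033) + 1663/496 = -73/2033 + 1663/496 = 3344671/1008368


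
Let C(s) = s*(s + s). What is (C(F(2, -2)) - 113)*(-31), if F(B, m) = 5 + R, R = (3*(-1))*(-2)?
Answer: -3999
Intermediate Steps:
R = 6 (R = -3*(-2) = 6)
F(B, m) = 11 (F(B, m) = 5 + 6 = 11)
C(s) = 2*s**2 (C(s) = s*(2*s) = 2*s**2)
(C(F(2, -2)) - 113)*(-31) = (2*11**2 - 113)*(-31) = (2*121 - 113)*(-31) = (242 - 113)*(-31) = 129*(-31) = -3999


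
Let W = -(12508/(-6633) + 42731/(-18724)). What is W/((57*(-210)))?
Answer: -103526903/297325923048 ≈ -0.00034819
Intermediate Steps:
W = 517634515/124196292 (W = -(12508*(-1/6633) + 42731*(-1/18724)) = -(-12508/6633 - 42731/18724) = -1*(-517634515/124196292) = 517634515/124196292 ≈ 4.1679)
W/((57*(-210))) = 517634515/(124196292*((57*(-210)))) = (517634515/124196292)/(-11970) = (517634515/124196292)*(-1/11970) = -103526903/297325923048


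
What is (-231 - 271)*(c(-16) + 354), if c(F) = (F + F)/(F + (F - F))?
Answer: -178712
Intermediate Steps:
c(F) = 2 (c(F) = (2*F)/(F + 0) = (2*F)/F = 2)
(-231 - 271)*(c(-16) + 354) = (-231 - 271)*(2 + 354) = -502*356 = -178712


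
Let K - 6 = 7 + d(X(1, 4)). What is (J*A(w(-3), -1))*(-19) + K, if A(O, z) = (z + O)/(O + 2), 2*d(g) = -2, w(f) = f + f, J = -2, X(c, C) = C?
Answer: 157/2 ≈ 78.500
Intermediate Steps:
w(f) = 2*f
d(g) = -1 (d(g) = (½)*(-2) = -1)
A(O, z) = (O + z)/(2 + O)
K = 12 (K = 6 + (7 - 1) = 6 + 6 = 12)
(J*A(w(-3), -1))*(-19) + K = -2*(2*(-3) - 1)/(2 + 2*(-3))*(-19) + 12 = -2*(-6 - 1)/(2 - 6)*(-19) + 12 = -2*(-7)/(-4)*(-19) + 12 = -(-1)*(-7)/2*(-19) + 12 = -2*7/4*(-19) + 12 = -7/2*(-19) + 12 = 133/2 + 12 = 157/2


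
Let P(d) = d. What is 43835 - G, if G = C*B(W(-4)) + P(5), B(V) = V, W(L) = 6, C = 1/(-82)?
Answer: 1797033/41 ≈ 43830.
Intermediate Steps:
C = -1/82 ≈ -0.012195
G = 202/41 (G = -1/82*6 + 5 = -3/41 + 5 = 202/41 ≈ 4.9268)
43835 - G = 43835 - 1*202/41 = 43835 - 202/41 = 1797033/41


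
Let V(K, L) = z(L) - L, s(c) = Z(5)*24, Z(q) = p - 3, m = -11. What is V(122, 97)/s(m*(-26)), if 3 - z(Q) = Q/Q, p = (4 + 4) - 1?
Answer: -95/96 ≈ -0.98958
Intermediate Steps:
p = 7 (p = 8 - 1 = 7)
z(Q) = 2 (z(Q) = 3 - Q/Q = 3 - 1*1 = 3 - 1 = 2)
Z(q) = 4 (Z(q) = 7 - 3 = 4)
s(c) = 96 (s(c) = 4*24 = 96)
V(K, L) = 2 - L
V(122, 97)/s(m*(-26)) = (2 - 1*97)/96 = (2 - 97)*(1/96) = -95*1/96 = -95/96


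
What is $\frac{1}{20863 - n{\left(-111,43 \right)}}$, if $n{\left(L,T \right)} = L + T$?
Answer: $\frac{1}{20931} \approx 4.7776 \cdot 10^{-5}$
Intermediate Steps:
$\frac{1}{20863 - n{\left(-111,43 \right)}} = \frac{1}{20863 - \left(-111 + 43\right)} = \frac{1}{20863 - -68} = \frac{1}{20863 + 68} = \frac{1}{20931}$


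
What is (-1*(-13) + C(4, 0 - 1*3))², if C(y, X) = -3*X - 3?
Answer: 361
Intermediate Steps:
C(y, X) = -3 - 3*X
(-1*(-13) + C(4, 0 - 1*3))² = (-1*(-13) + (-3 - 3*(0 - 1*3)))² = (13 + (-3 - 3*(0 - 3)))² = (13 + (-3 - 3*(-3)))² = (13 + (-3 + 9))² = (13 + 6)² = 19² = 361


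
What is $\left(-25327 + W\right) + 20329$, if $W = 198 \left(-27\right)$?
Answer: $-10344$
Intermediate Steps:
$W = -5346$
$\left(-25327 + W\right) + 20329 = \left(-25327 - 5346\right) + 20329 = -30673 + 20329 = -10344$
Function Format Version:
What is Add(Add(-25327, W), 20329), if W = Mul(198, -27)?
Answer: -10344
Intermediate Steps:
W = -5346
Add(Add(-25327, W), 20329) = Add(Add(-25327, -5346), 20329) = Add(-30673, 20329) = -10344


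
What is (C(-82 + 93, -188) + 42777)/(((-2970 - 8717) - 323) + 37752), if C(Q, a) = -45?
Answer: 21366/12871 ≈ 1.6600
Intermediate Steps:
(C(-82 + 93, -188) + 42777)/(((-2970 - 8717) - 323) + 37752) = (-45 + 42777)/(((-2970 - 8717) - 323) + 37752) = 42732/((-11687 - 323) + 37752) = 42732/(-12010 + 37752) = 42732/25742 = 42732*(1/25742) = 21366/12871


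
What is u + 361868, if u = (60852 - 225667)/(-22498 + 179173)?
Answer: 11339100817/31335 ≈ 3.6187e+5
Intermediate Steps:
u = -32963/31335 (u = -164815/156675 = -164815*1/156675 = -32963/31335 ≈ -1.0520)
u + 361868 = -32963/31335 + 361868 = 11339100817/31335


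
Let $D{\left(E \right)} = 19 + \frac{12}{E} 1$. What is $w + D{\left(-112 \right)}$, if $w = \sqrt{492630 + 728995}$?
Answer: $\frac{529}{28} + 5 \sqrt{48865} \approx 1124.2$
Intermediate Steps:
$w = 5 \sqrt{48865}$ ($w = \sqrt{1221625} = 5 \sqrt{48865} \approx 1105.3$)
$D{\left(E \right)} = 19 + \frac{12}{E}$
$w + D{\left(-112 \right)} = 5 \sqrt{48865} + \left(19 + \frac{12}{-112}\right) = 5 \sqrt{48865} + \left(19 + 12 \left(- \frac{1}{112}\right)\right) = 5 \sqrt{48865} + \left(19 - \frac{3}{28}\right) = 5 \sqrt{48865} + \frac{529}{28} = \frac{529}{28} + 5 \sqrt{48865}$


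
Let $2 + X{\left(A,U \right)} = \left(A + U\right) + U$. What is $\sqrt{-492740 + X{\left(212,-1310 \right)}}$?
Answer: $5 i \sqrt{19806} \approx 703.67 i$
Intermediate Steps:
$X{\left(A,U \right)} = -2 + A + 2 U$ ($X{\left(A,U \right)} = -2 + \left(\left(A + U\right) + U\right) = -2 + \left(A + 2 U\right) = -2 + A + 2 U$)
$\sqrt{-492740 + X{\left(212,-1310 \right)}} = \sqrt{-492740 + \left(-2 + 212 + 2 \left(-1310\right)\right)} = \sqrt{-492740 - 2410} = \sqrt{-495150} = 5 i \sqrt{19806}$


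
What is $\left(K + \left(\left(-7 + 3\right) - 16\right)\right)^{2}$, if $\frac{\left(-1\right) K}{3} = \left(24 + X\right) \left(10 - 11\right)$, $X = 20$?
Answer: $12544$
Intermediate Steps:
$K = 132$ ($K = - 3 \left(24 + 20\right) \left(10 - 11\right) = - 3 \cdot 44 \left(-1\right) = \left(-3\right) \left(-44\right) = 132$)
$\left(K + \left(\left(-7 + 3\right) - 16\right)\right)^{2} = \left(132 + \left(\left(-7 + 3\right) - 16\right)\right)^{2} = \left(132 - 20\right)^{2} = 112^{2} = 12544$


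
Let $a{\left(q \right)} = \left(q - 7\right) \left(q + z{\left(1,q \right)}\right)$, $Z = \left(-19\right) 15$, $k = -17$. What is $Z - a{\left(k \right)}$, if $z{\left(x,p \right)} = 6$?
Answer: $-549$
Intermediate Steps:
$Z = -285$
$a{\left(q \right)} = \left(-7 + q\right) \left(6 + q\right)$ ($a{\left(q \right)} = \left(q - 7\right) \left(q + 6\right) = \left(-7 + q\right) \left(6 + q\right)$)
$Z - a{\left(k \right)} = -285 - \left(-42 + \left(-17\right)^{2} - -17\right) = -285 - \left(-42 + 289 + 17\right) = -285 - 264 = -549$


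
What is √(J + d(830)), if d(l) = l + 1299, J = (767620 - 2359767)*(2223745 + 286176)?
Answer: I*√3996163188258 ≈ 1.999e+6*I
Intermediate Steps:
J = -3996163190387 (J = -1592147*2509921 = -3996163190387)
d(l) = 1299 + l
√(J + d(830)) = √(-3996163190387 + (1299 + 830)) = √(-3996163190387 + 2129) = √(-3996163188258) = I*√3996163188258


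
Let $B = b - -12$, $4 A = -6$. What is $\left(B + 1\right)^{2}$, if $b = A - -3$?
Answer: $\frac{841}{4} \approx 210.25$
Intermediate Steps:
$A = - \frac{3}{2}$ ($A = \frac{1}{4} \left(-6\right) = - \frac{3}{2} \approx -1.5$)
$b = \frac{3}{2}$ ($b = - \frac{3}{2} - -3 = - \frac{3}{2} + 3 = \frac{3}{2} \approx 1.5$)
$B = \frac{27}{2}$ ($B = \frac{3}{2} - -12 = \frac{3}{2} + 12 = \frac{27}{2} \approx 13.5$)
$\left(B + 1\right)^{2} = \left(\frac{27}{2} + 1\right)^{2} = \left(\frac{29}{2}\right)^{2} = \frac{841}{4}$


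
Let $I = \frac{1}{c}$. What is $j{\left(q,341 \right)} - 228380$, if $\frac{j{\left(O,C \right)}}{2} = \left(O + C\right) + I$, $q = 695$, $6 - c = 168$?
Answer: $- \frac{18330949}{81} \approx -2.2631 \cdot 10^{5}$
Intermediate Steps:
$c = -162$ ($c = 6 - 168 = -162$)
$I = - \frac{1}{162}$ ($I = \frac{1}{-162} = - \frac{1}{162} \approx -0.0061728$)
$j{\left(O,C \right)} = - \frac{1}{81} + 2 C + 2 O$ ($j{\left(O,C \right)} = 2 \left(\left(O + C\right) - \frac{1}{162}\right) = 2 \left(\left(C + O\right) - \frac{1}{162}\right) = 2 \left(- \frac{1}{162} + C + O\right) = - \frac{1}{81} + 2 C + 2 O$)
$j{\left(q,341 \right)} - 228380 = \left(- \frac{1}{81} + 2 \cdot 341 + 2 \cdot 695\right) - 228380 = \left(- \frac{1}{81} + 682 + 1390\right) - 228380 = \frac{167831}{81} - 228380 = - \frac{18330949}{81}$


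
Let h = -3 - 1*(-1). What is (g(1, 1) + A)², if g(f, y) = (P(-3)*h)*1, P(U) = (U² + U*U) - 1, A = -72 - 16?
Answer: 14884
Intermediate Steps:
h = -2 (h = -3 + 1 = -2)
A = -88
P(U) = -1 + 2*U² (P(U) = (U² + U²) - 1 = 2*U² - 1 = -1 + 2*U²)
g(f, y) = -34 (g(f, y) = ((-1 + 2*(-3)²)*(-2))*1 = ((-1 + 2*9)*(-2))*1 = ((-1 + 18)*(-2))*1 = (17*(-2))*1 = -34*1 = -34)
(g(1, 1) + A)² = (-34 - 88)² = (-122)² = 14884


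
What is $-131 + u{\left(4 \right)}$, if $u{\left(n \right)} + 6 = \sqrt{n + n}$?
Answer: $-137 + 2 \sqrt{2} \approx -134.17$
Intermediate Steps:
$u{\left(n \right)} = -6 + \sqrt{2} \sqrt{n}$ ($u{\left(n \right)} = -6 + \sqrt{n + n} = -6 + \sqrt{2 n} = -6 + \sqrt{2} \sqrt{n}$)
$-131 + u{\left(4 \right)} = -131 - \left(6 - \sqrt{2} \sqrt{4}\right) = -131 - \left(6 - \sqrt{2} \cdot 2\right) = -131 - \left(6 - 2 \sqrt{2}\right) = -137 + 2 \sqrt{2}$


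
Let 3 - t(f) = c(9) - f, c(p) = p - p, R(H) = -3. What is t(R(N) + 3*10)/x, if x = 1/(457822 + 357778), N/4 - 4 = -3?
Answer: 24468000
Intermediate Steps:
N = 4 (N = 16 + 4*(-3) = 16 - 12 = 4)
c(p) = 0
x = 1/815600 ≈ 1.2261e-6
t(f) = 3 + f (t(f) = 3 - (0 - f) = 3 - (-1)*f = 3 + f)
t(R(N) + 3*10)/x = (3 + (-3 + 3*10))/(1/815600) = (3 + (-3 + 30))*815600 = (3 + 27)*815600 = 30*815600 = 24468000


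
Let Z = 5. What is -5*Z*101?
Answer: -2525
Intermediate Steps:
-5*Z*101 = -5*5*101 = -25*101 = -2525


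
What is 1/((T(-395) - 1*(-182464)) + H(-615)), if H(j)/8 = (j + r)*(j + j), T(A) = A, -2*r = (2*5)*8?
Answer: 1/6627269 ≈ 1.5089e-7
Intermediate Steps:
r = -40 (r = -2*5*8/2 = -5*8 = -½*80 = -40)
H(j) = 16*j*(-40 + j) (H(j) = 8*((j - 40)*(j + j)) = 8*((-40 + j)*(2*j)) = 8*(2*j*(-40 + j)) = 16*j*(-40 + j))
1/((T(-395) - 1*(-182464)) + H(-615)) = 1/((-395 - 1*(-182464)) + 16*(-615)*(-40 - 615)) = 1/((-395 + 182464) + 16*(-615)*(-655)) = 1/(182069 + 6445200) = 1/6627269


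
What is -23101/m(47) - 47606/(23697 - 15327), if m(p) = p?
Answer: -97796426/196695 ≈ -497.20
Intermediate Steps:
-23101/m(47) - 47606/(23697 - 15327) = -23101/47 - 47606/(23697 - 15327) = -23101*1/47 - 47606/8370 = -23101/47 - 47606*1/8370 = -23101/47 - 23803/4185 = -97796426/196695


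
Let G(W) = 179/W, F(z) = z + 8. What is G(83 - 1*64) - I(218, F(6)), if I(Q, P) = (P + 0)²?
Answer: -3545/19 ≈ -186.58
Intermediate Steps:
F(z) = 8 + z
I(Q, P) = P²
G(83 - 1*64) - I(218, F(6)) = 179/(83 - 1*64) - (8 + 6)² = 179/(83 - 64) - 1*14² = 179/19 - 1*196 = 179*(1/19) - 196 = 179/19 - 196 = -3545/19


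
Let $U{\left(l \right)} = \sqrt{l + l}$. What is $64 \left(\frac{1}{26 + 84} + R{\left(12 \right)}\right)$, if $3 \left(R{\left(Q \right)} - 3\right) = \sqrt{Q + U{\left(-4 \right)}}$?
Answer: $\frac{10592}{55} + \frac{64 \sqrt{12 + 2 i \sqrt{2}}}{3} \approx 266.99 + 8.6502 i$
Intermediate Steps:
$U{\left(l \right)} = \sqrt{2} \sqrt{l}$ ($U{\left(l \right)} = \sqrt{2 l} = \sqrt{2} \sqrt{l}$)
$R{\left(Q \right)} = 3 + \frac{\sqrt{Q + 2 i \sqrt{2}}}{3}$ ($R{\left(Q \right)} = 3 + \frac{\sqrt{Q + \sqrt{2} \sqrt{-4}}}{3} = 3 + \frac{\sqrt{Q + \sqrt{2} \cdot 2 i}}{3} = 3 + \frac{\sqrt{Q + 2 i \sqrt{2}}}{3}$)
$64 \left(\frac{1}{26 + 84} + R{\left(12 \right)}\right) = 64 \left(\frac{1}{26 + 84} + \left(3 + \frac{\sqrt{12 + 2 i \sqrt{2}}}{3}\right)\right) = 64 \left(\frac{1}{110} + \left(3 + \frac{\sqrt{12 + 2 i \sqrt{2}}}{3}\right)\right) = 64 \left(\frac{331}{110} + \frac{\sqrt{12 + 2 i \sqrt{2}}}{3}\right) = \frac{10592}{55} + \frac{64 \sqrt{12 + 2 i \sqrt{2}}}{3}$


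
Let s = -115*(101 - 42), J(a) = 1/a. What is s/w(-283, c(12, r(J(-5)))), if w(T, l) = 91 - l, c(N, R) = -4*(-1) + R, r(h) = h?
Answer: -33925/436 ≈ -77.810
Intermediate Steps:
s = -6785 (s = -115*59 = -6785)
c(N, R) = 4 + R
s/w(-283, c(12, r(J(-5)))) = -6785/(91 - (4 + 1/(-5))) = -6785/(91 - (4 - ⅕)) = -6785/(91 - 1*19/5) = -6785/(91 - 19/5) = -6785/436/5 = -6785*5/436 = -33925/436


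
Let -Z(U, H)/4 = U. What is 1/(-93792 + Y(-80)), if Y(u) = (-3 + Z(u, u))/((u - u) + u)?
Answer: -80/7503677 ≈ -1.0661e-5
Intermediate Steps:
Z(U, H) = -4*U
Y(u) = (-3 - 4*u)/u (Y(u) = (-3 - 4*u)/((u - u) + u) = (-3 - 4*u)/(0 + u) = (-3 - 4*u)/u)
1/(-93792 + Y(-80)) = 1/(-93792 + (-4 - 3/(-80))) = 1/(-93792 + (-4 - 3*(-1/80))) = 1/(-93792 + (-4 + 3/80)) = 1/(-93792 - 317/80) = 1/(-7503677/80) = -80/7503677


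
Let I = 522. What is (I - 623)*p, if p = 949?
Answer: -95849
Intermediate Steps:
(I - 623)*p = (522 - 623)*949 = -101*949 = -95849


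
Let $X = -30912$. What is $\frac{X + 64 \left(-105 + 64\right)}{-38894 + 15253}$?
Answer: $\frac{33536}{23641} \approx 1.4186$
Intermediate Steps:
$\frac{X + 64 \left(-105 + 64\right)}{-38894 + 15253} = \frac{-30912 + 64 \left(-105 + 64\right)}{-38894 + 15253} = \frac{-30912 + 64 \left(-41\right)}{-23641} = \left(-30912 - 2624\right) \left(- \frac{1}{23641}\right) = \left(-33536\right) \left(- \frac{1}{23641}\right) = \frac{33536}{23641}$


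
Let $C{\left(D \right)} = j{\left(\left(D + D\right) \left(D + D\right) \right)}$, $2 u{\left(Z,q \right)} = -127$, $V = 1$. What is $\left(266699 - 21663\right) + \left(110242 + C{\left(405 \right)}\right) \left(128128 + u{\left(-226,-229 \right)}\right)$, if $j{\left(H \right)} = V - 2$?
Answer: $\frac{28236407161}{2} \approx 1.4118 \cdot 10^{10}$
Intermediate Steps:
$u{\left(Z,q \right)} = - \frac{127}{2}$ ($u{\left(Z,q \right)} = \frac{1}{2} \left(-127\right) = - \frac{127}{2}$)
$j{\left(H \right)} = -1$ ($j{\left(H \right)} = 1 - 2 = -1$)
$C{\left(D \right)} = -1$
$\left(266699 - 21663\right) + \left(110242 + C{\left(405 \right)}\right) \left(128128 + u{\left(-226,-229 \right)}\right) = \left(266699 - 21663\right) + \left(110242 - 1\right) \left(128128 - \frac{127}{2}\right) = 245036 + 110241 \cdot \frac{256129}{2} = 245036 + \frac{28235917089}{2} = \frac{28236407161}{2}$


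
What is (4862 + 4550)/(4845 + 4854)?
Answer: 9412/9699 ≈ 0.97041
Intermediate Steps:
(4862 + 4550)/(4845 + 4854) = 9412/9699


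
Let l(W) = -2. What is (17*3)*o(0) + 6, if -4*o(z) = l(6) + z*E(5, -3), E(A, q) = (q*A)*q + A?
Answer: 63/2 ≈ 31.500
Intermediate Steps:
E(A, q) = A + A*q**2 (E(A, q) = (A*q)*q + A = A*q**2 + A = A + A*q**2)
o(z) = 1/2 - 25*z/2 (o(z) = -(-2 + z*(5*(1 + (-3)**2)))/4 = -(-2 + z*(5*(1 + 9)))/4 = -(-2 + z*(5*10))/4 = -(-2 + z*50)/4 = -(-2 + 50*z)/4 = 1/2 - 25*z/2)
(17*3)*o(0) + 6 = (17*3)*(1/2 - 25/2*0) + 6 = 51*(1/2 + 0) + 6 = 51*(1/2) + 6 = 51/2 + 6 = 63/2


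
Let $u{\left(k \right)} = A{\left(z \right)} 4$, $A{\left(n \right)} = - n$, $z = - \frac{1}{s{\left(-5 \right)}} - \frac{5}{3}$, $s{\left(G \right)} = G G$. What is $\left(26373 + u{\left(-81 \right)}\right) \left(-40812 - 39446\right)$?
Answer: $- \frac{158789409646}{75} \approx -2.1172 \cdot 10^{9}$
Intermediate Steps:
$s{\left(G \right)} = G^{2}$
$z = - \frac{128}{75}$ ($z = - \frac{1}{\left(-5\right)^{2}} - \frac{5}{3} = - \frac{1}{25} - \frac{5}{3} = - \frac{128}{75} \approx -1.7067$)
$u{\left(k \right)} = \frac{512}{75}$ ($u{\left(k \right)} = \left(-1\right) \left(- \frac{128}{75}\right) 4 = \frac{128}{75} \cdot 4 = \frac{512}{75}$)
$\left(26373 + u{\left(-81 \right)}\right) \left(-40812 - 39446\right) = \left(26373 + \frac{512}{75}\right) \left(-40812 - 39446\right) = \frac{1978487}{75} \left(-80258\right) = - \frac{158789409646}{75}$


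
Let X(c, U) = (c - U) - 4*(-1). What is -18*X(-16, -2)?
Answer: 180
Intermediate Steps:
X(c, U) = 4 + c - U (X(c, U) = (c - U) + 4 = 4 + c - U)
-18*X(-16, -2) = -18*(4 - 16 - 1*(-2)) = -18*(4 - 16 + 2) = -18*(-10) = 180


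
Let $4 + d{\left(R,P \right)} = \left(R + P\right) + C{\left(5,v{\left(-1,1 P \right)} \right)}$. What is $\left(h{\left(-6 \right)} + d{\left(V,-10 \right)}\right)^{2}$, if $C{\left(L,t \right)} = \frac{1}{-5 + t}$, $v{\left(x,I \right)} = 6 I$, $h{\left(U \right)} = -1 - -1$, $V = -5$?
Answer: $\frac{1527696}{4225} \approx 361.58$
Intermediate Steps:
$h{\left(U \right)} = 0$ ($h{\left(U \right)} = -1 + 1 = 0$)
$d{\left(R,P \right)} = -4 + P + R + \frac{1}{-5 + 6 P}$ ($d{\left(R,P \right)} = -4 + \left(\left(R + P\right) + \frac{1}{-5 + 6 \cdot 1 P}\right) = -4 + \left(\left(P + R\right) + \frac{1}{-5 + 6 P}\right) = -4 + \left(P + R + \frac{1}{-5 + 6 P}\right) = -4 + P + R + \frac{1}{-5 + 6 P}$)
$\left(h{\left(-6 \right)} + d{\left(V,-10 \right)}\right)^{2} = \left(0 + \frac{1 + \left(-5 + 6 \left(-10\right)\right) \left(-4 - 10 - 5\right)}{-5 + 6 \left(-10\right)}\right)^{2} = \left(0 + \frac{1 + \left(-5 - 60\right) \left(-19\right)}{-5 - 60}\right)^{2} = \left(0 + \frac{1 - -1235}{-65}\right)^{2} = \left(0 - \frac{1 + 1235}{65}\right)^{2} = \left(0 - \frac{1236}{65}\right)^{2} = \left(- \frac{1236}{65}\right)^{2} = \frac{1527696}{4225}$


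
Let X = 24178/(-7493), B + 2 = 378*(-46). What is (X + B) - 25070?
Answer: -318176958/7493 ≈ -42463.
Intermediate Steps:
B = -17390 (B = -2 + 378*(-46) = -2 - 17388 = -17390)
X = -24178/7493 (X = 24178*(-1/7493) = -24178/7493 ≈ -3.2267)
(X + B) - 25070 = (-24178/7493 - 17390) - 25070 = -130327448/7493 - 25070 = -318176958/7493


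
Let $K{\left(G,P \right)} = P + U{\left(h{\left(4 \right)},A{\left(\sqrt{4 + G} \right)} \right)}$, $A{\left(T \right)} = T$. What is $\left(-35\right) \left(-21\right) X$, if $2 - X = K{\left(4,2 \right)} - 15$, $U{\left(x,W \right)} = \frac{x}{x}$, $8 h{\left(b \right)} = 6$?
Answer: $10290$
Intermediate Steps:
$h{\left(b \right)} = \frac{3}{4}$ ($h{\left(b \right)} = \frac{1}{8} \cdot 6 = \frac{3}{4}$)
$U{\left(x,W \right)} = 1$
$K{\left(G,P \right)} = 1 + P$ ($K{\left(G,P \right)} = P + 1 = 1 + P$)
$X = 14$ ($X = 2 - \left(\left(1 + 2\right) - 15\right) = 2 - \left(3 - 15\right) = 2 - -12 = 2 + 12 = 14$)
$\left(-35\right) \left(-21\right) X = \left(-35\right) \left(-21\right) 14 = 735 \cdot 14 = 10290$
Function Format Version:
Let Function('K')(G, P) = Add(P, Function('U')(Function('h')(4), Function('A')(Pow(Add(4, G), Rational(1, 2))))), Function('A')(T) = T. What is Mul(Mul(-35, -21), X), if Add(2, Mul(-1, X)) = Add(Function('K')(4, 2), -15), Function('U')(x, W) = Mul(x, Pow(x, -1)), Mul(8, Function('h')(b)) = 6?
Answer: 10290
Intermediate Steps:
Function('h')(b) = Rational(3, 4) (Function('h')(b) = Mul(Rational(1, 8), 6) = Rational(3, 4))
Function('U')(x, W) = 1
Function('K')(G, P) = Add(1, P) (Function('K')(G, P) = Add(P, 1) = Add(1, P))
X = 14 (X = Add(2, Mul(-1, Add(Add(1, 2), -15))) = Add(2, Mul(-1, Add(3, -15))) = Add(2, Mul(-1, -12)) = Add(2, 12) = 14)
Mul(Mul(-35, -21), X) = Mul(Mul(-35, -21), 14) = Mul(735, 14) = 10290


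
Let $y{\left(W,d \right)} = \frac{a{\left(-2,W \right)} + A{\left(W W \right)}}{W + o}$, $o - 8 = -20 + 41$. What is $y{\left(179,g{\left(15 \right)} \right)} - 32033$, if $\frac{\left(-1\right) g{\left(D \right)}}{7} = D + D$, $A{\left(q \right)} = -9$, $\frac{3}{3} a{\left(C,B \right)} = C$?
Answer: $- \frac{6662875}{208} \approx -32033.0$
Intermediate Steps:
$a{\left(C,B \right)} = C$
$o = 29$ ($o = 8 + \left(-20 + 41\right) = 8 + 21 = 29$)
$g{\left(D \right)} = - 14 D$ ($g{\left(D \right)} = - 7 \left(D + D\right) = - 7 \cdot 2 D = - 14 D$)
$y{\left(W,d \right)} = - \frac{11}{29 + W}$ ($y{\left(W,d \right)} = \frac{-2 - 9}{W + 29} = - \frac{11}{29 + W}$)
$y{\left(179,g{\left(15 \right)} \right)} - 32033 = - \frac{11}{29 + 179} - 32033 = - \frac{11}{208} - 32033 = - \frac{6662875}{208}$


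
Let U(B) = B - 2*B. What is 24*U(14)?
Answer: -336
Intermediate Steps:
U(B) = -B
24*U(14) = 24*(-1*14) = 24*(-14) = -336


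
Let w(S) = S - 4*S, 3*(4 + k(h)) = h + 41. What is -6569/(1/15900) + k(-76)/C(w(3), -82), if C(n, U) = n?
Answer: -2820071653/27 ≈ -1.0445e+8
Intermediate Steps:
k(h) = 29/3 + h/3 (k(h) = -4 + (h + 41)/3 = -4 + (41 + h)/3 = -4 + (41/3 + h/3) = 29/3 + h/3)
w(S) = -3*S
-6569/(1/15900) + k(-76)/C(w(3), -82) = -6569/(1/15900) + (29/3 + (⅓)*(-76))/((-3*3)) = -6569/1/15900 + (29/3 - 76/3)/(-9) = -6569*15900 - 47/3*(-⅑) = -104447100 + 47/27 = -2820071653/27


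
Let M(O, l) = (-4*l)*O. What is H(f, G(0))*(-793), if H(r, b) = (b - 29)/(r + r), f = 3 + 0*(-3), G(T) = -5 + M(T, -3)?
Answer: 13481/3 ≈ 4493.7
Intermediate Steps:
M(O, l) = -4*O*l
G(T) = -5 + 12*T (G(T) = -5 - 4*T*(-3) = -5 + 12*T)
f = 3 (f = 3 + 0 = 3)
H(r, b) = (-29 + b)/(2*r) (H(r, b) = (-29 + b)/((2*r)) = (-29 + b)*(1/(2*r)) = (-29 + b)/(2*r))
H(f, G(0))*(-793) = ((1/2)*(-29 + (-5 + 12*0))/3)*(-793) = ((1/2)*(1/3)*(-29 + (-5 + 0)))*(-793) = ((1/2)*(1/3)*(-29 - 5))*(-793) = ((1/2)*(1/3)*(-34))*(-793) = -17/3*(-793) = 13481/3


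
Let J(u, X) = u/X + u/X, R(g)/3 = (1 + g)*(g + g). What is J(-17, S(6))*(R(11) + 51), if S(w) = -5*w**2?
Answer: 4777/30 ≈ 159.23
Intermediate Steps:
R(g) = 6*g*(1 + g) (R(g) = 3*((1 + g)*(g + g)) = 3*((1 + g)*(2*g)) = 3*(2*g*(1 + g)) = 6*g*(1 + g))
J(u, X) = 2*u/X
J(-17, S(6))*(R(11) + 51) = (2*(-17)/(-5*6**2))*(6*11*(1 + 11) + 51) = (2*(-17)/(-5*36))*(6*11*12 + 51) = (2*(-17)/(-180))*(792 + 51) = (2*(-17)*(-1/180))*843 = (17/90)*843 = 4777/30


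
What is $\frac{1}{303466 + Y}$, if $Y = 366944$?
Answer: $\frac{1}{670410} \approx 1.4916 \cdot 10^{-6}$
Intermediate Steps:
$\frac{1}{303466 + Y} = \frac{1}{303466 + 366944} = \frac{1}{670410}$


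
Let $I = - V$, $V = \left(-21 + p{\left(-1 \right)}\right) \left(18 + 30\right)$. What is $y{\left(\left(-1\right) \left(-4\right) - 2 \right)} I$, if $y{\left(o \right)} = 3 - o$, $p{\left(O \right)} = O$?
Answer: $1056$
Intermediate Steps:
$V = -1056$ ($V = \left(-21 - 1\right) \left(18 + 30\right) = \left(-22\right) 48 = -1056$)
$I = 1056$ ($I = \left(-1\right) \left(-1056\right) = 1056$)
$y{\left(\left(-1\right) \left(-4\right) - 2 \right)} I = \left(3 - \left(\left(-1\right) \left(-4\right) - 2\right)\right) 1056 = \left(3 - \left(4 - 2\right)\right) 1056 = \left(3 - 2\right) 1056 = 1 \cdot 1056 = 1056$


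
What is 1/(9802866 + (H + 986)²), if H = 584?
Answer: 1/12267766 ≈ 8.1514e-8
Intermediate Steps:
1/(9802866 + (H + 986)²) = 1/(9802866 + (584 + 986)²) = 1/(9802866 + 1570²) = 1/(9802866 + 2464900) = 1/12267766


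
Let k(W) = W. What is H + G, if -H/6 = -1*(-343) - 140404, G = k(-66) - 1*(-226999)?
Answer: 1067299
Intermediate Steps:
G = 226933 (G = -66 - 1*(-226999) = -66 + 226999 = 226933)
H = 840366 (H = -6*(-1*(-343) - 140404) = -6*(343 - 140404) = -6*(-140061) = 840366)
H + G = 840366 + 226933 = 1067299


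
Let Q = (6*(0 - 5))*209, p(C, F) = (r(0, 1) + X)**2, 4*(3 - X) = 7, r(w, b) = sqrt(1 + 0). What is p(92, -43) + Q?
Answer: -100239/16 ≈ -6264.9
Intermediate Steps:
r(w, b) = 1 (r(w, b) = sqrt(1) = 1)
X = 5/4 (X = 3 - 1/4*7 = 3 - 7/4 = 5/4 ≈ 1.2500)
p(C, F) = 81/16 (p(C, F) = (1 + 5/4)**2 = (9/4)**2 = 81/16)
Q = -6270 (Q = (6*(-5))*209 = -30*209 = -6270)
p(92, -43) + Q = 81/16 - 6270 = -100239/16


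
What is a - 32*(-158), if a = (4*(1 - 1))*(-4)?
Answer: 5056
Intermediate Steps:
a = 0 (a = (4*0)*(-4) = 0*(-4) = 0)
a - 32*(-158) = 0 - 32*(-158) = 0 + 5056 = 5056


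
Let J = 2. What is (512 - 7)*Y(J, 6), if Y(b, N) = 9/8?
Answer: 4545/8 ≈ 568.13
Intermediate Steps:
Y(b, N) = 9/8 (Y(b, N) = 9*(⅛) = 9/8)
(512 - 7)*Y(J, 6) = (512 - 7)*(9/8) = 505*(9/8) = 4545/8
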